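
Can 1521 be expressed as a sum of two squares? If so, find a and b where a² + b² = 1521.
0² + 39² (a=0, b=39)

Factorization: 1521 = 3^2 × 13^2
By Fermat: n is sum of two squares iff every prime p ≡ 3 (mod 4) appears to even power.
All primes ≡ 3 (mod 4) appear to even power.
Search a = 0, 1, 2, … for 1521 - a² a perfect square: first hit at a = 0: 1521 - 0 = 1521 = 39².
1521 = 0² + 39² = 0 + 1521 ✓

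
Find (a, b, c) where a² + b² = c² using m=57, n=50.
(749, 5700, 5749)

Euclid's formula: a = m² - n², b = 2mn, c = m² + n²
m = 57, n = 50
a = 57² - 50² = 3249 - 2500 = 749
b = 2 × 57 × 50 = 5700
c = 57² + 50² = 3249 + 2500 = 5749
Verification: 749² + 5700² = 561001 + 32490000 = 33051001 = 5749² ✓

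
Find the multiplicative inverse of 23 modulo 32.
7

gcd(23, 32) = 1, so the inverse exists.
Extended Euclidean algorithm on (32, 23):
32 = 1 × 23 + 9  ⟹  9 = (1)·32 + (-1)·23
23 = 2 × 9 + 5  ⟹  5 = (-2)·32 + (3)·23
9 = 1 × 5 + 4  ⟹  4 = (3)·32 + (-4)·23
5 = 1 × 4 + 1  ⟹  1 = (-5)·32 + (7)·23
So (7)·23 ≡ 1 (mod 32), i.e. 23^(-1) ≡ 7 (mod 32).
Check: 23 × 7 = 161 ≡ 1 (mod 32)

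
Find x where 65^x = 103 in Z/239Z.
219

Baby-step giant-step with step n = ⌈√239⌉ = 16.
Baby steps 65^j mod 239 (j:value) for j=0..15: 0:1, 1:65, 2:162, 3:14, 4:193, 5:117, 6:196, 7:73, 8:204, 9:115, 10:66, 11:227, 12:176, 13:207, 14:71, 15:74.
Giant-step multiplier: 65^(-16) ≡ 65^(238-16) = 65^222 ≡ 8 (mod 239).
Giant steps γ_i = 103·8^i mod 239: γ_0=103, γ_1=107, γ_2=139, γ_3=156, γ_4=53, γ_5=185, γ_6=46, γ_7=129, γ_8=76, γ_9=130, γ_10=84, γ_11=194, γ_12=118, γ_13=227 (in table at j=11).
x = i·n + j = 13·16 + 11 = 219.
Check: 65^219 ≡ 103 (mod 239).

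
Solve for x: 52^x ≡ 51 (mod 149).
133

Baby-step giant-step with step n = ⌈√149⌉ = 13.
Baby steps 52^j mod 149 (j:value) for j=0..12: 0:1, 1:52, 2:22, 3:101, 4:37, 5:136, 6:69, 7:12, 8:28, 9:115, 10:20, 11:146, 12:142.
Giant-step multiplier: 52^(-13) ≡ 52^(148-13) = 52^135 ≡ 79 (mod 149).
Giant steps γ_i = 51·79^i mod 149: γ_0=51, γ_1=6, γ_2=27, γ_3=47, γ_4=137, γ_5=95, γ_6=55, γ_7=24, γ_8=108, γ_9=39, γ_10=101 (in table at j=3).
x = i·n + j = 10·13 + 3 = 133.
Check: 52^133 ≡ 51 (mod 149).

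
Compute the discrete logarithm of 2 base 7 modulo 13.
11

Baby-step giant-step with step n = ⌈√13⌉ = 4.
Baby steps 7^j mod 13 (j:value) for j=0..3: 0:1, 1:7, 2:10, 3:5.
Giant-step multiplier: 7^(-4) ≡ 7^(12-4) = 7^8 ≡ 3 (mod 13).
Giant steps γ_i = 2·3^i mod 13: γ_0=2, γ_1=6, γ_2=5 (in table at j=3).
x = i·n + j = 2·4 + 3 = 11.
Check: 7^11 ≡ 2 (mod 13).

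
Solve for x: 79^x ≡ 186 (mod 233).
177

Baby-step giant-step with step n = ⌈√233⌉ = 16.
Baby steps 79^j mod 233 (j:value) for j=0..15: 0:1, 1:79, 2:183, 3:11, 4:170, 5:149, 6:121, 7:6, 8:8, 9:166, 10:66, 11:88, 12:195, 13:27, 14:36, 15:48.
Giant-step multiplier: 79^(-16) ≡ 79^(232-16) = 79^216 ≡ 142 (mod 233).
Giant steps γ_i = 186·142^i mod 233: γ_0=186, γ_1=83, γ_2=136, γ_3=206, γ_4=127, γ_5=93, γ_6=158, γ_7=68, γ_8=103, γ_9=180, γ_10=163, γ_11=79 (in table at j=1).
x = i·n + j = 11·16 + 1 = 177.
Check: 79^177 ≡ 186 (mod 233).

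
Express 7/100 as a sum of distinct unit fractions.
1/15 + 1/300

Greedy algorithm:
7/100: ceiling(100/7) = 15, use 1/15
1/300: ceiling(300/1) = 300, use 1/300
Result: 7/100 = 1/15 + 1/300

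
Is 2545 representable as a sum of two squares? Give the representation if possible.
12² + 49² (a=12, b=49)

Factorization: 2545 = 5 × 509
By Fermat: n is sum of two squares iff every prime p ≡ 3 (mod 4) appears to even power.
All primes ≡ 3 (mod 4) appear to even power.
Search a = 0, 1, 2, … for 2545 - a² a perfect square: first hit at a = 12: 2545 - 144 = 2401 = 49².
2545 = 12² + 49² = 144 + 2401 ✓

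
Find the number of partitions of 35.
14883

p(n) counts ways to write n as a sum of positive integers (order ignored).
Euler's pentagonal recurrence: p(k) = p(k-1) + p(k-2) - p(k-5) - p(k-7) + p(k-12) + p(k-15) - ... (offsets j(3j∓1)/2, signs ++--, p(0)=1, p(<0)=0).
DP table for k = 0..34: p(0)=1, p(1)=1, p(2)=2, p(3)=3, p(4)=5, p(5)=7, p(6)=11, p(7)=15, p(8)=22, p(9)=30, p(10)=42, p(11)=56, p(12)=77, p(13)=101, p(14)=135, p(15)=176, p(16)=231, p(17)=297, p(18)=385, p(19)=490, p(20)=627, p(21)=792, p(22)=1002, p(23)=1255, p(24)=1575, p(25)=1958, p(26)=2436, p(27)=3010, p(28)=3718, p(29)=4565, p(30)=5604, p(31)=6842, p(32)=8349, p(33)=10143, p(34)=12310.
Final step: p(35) = p(34) + p(33) - p(30) - p(28) + p(23) + p(20) - p(13) - p(9) + p(0)
= 12310 + 10143 - 5604 - 3718 + 1255 + 627 - 101 - 30 + 1
= 14883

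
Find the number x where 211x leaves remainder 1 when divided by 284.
35

gcd(211, 284) = 1, so the inverse exists.
Extended Euclidean algorithm on (284, 211):
284 = 1 × 211 + 73  ⟹  73 = (1)·284 + (-1)·211
211 = 2 × 73 + 65  ⟹  65 = (-2)·284 + (3)·211
73 = 1 × 65 + 8  ⟹  8 = (3)·284 + (-4)·211
65 = 8 × 8 + 1  ⟹  1 = (-26)·284 + (35)·211
So (35)·211 ≡ 1 (mod 284), i.e. 211^(-1) ≡ 35 (mod 284).
Check: 211 × 35 = 7385 ≡ 1 (mod 284)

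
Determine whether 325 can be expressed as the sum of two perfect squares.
1² + 18² (a=1, b=18)

Factorization: 325 = 5^2 × 13
By Fermat: n is sum of two squares iff every prime p ≡ 3 (mod 4) appears to even power.
All primes ≡ 3 (mod 4) appear to even power.
Search a = 0, 1, 2, … for 325 - a² a perfect square: first hit at a = 1: 325 - 1 = 324 = 18².
325 = 1² + 18² = 1 + 324 ✓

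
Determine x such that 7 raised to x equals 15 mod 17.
2

Baby-step giant-step with step n = ⌈√17⌉ = 5.
Baby steps 7^j mod 17 (j:value) for j=0..4: 0:1, 1:7, 2:15, 3:3, 4:4.
h = 15 is already in the table at j=2, so x = 2.
Check: 7^2 ≡ 15 (mod 17).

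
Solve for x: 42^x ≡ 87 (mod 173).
165

Baby-step giant-step with step n = ⌈√173⌉ = 14.
Baby steps 42^j mod 173 (j:value) for j=0..13: 0:1, 1:42, 2:34, 3:44, 4:118, 5:112, 6:33, 7:2, 8:84, 9:68, 10:88, 11:63, 12:51, 13:66.
Giant-step multiplier: 42^(-14) ≡ 42^(172-14) = 42^158 ≡ 130 (mod 173).
Giant steps γ_i = 87·130^i mod 173: γ_0=87, γ_1=65, γ_2=146, γ_3=123, γ_4=74, γ_5=105, γ_6=156, γ_7=39, γ_8=53, γ_9=143, γ_10=79, γ_11=63 (in table at j=11).
x = i·n + j = 11·14 + 11 = 165.
Check: 42^165 ≡ 87 (mod 173).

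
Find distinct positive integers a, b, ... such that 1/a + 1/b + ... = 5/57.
1/12 + 1/228

Greedy algorithm:
5/57: ceiling(57/5) = 12, use 1/12
1/228: ceiling(228/1) = 228, use 1/228
Result: 5/57 = 1/12 + 1/228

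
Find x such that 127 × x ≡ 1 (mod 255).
253

gcd(127, 255) = 1, so the inverse exists.
Extended Euclidean algorithm on (255, 127):
255 = 2 × 127 + 1  ⟹  1 = (1)·255 + (-2)·127
So (-2)·127 ≡ 1 (mod 255), i.e. 127^(-1) ≡ -2 ≡ 253 (mod 255).
Check: 127 × 253 = 32131 ≡ 1 (mod 255)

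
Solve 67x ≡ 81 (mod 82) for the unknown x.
x ≡ 11 (mod 82)

gcd(67, 82) = 1, which divides 81, so solutions exist.
Find 67^(-1) mod 82 by the extended Euclidean algorithm:
82 = 1 × 67 + 15  ⟹  15 = (1)·82 + (-1)·67
67 = 4 × 15 + 7  ⟹  7 = (-4)·82 + (5)·67
15 = 2 × 7 + 1  ⟹  1 = (9)·82 + (-11)·67
So (-11)·67 ≡ 1 (mod 82), i.e. 67^(-1) ≡ -11 ≡ 71 (mod 82).
x ≡ 71 × 81 = 5751 ≡ 11 (mod 82).
Check: 67 × 11 = 737 ≡ 81 (mod 82).
Unique solution: x ≡ 11 (mod 82)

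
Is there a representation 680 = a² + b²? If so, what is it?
2² + 26² (a=2, b=26)

Factorization: 680 = 2^3 × 5 × 17
By Fermat: n is sum of two squares iff every prime p ≡ 3 (mod 4) appears to even power.
All primes ≡ 3 (mod 4) appear to even power.
Search a = 0, 1, 2, … for 680 - a² a perfect square: first hit at a = 2: 680 - 4 = 676 = 26².
680 = 2² + 26² = 4 + 676 ✓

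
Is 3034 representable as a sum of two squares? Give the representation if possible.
3² + 55² (a=3, b=55)

Factorization: 3034 = 2 × 37 × 41
By Fermat: n is sum of two squares iff every prime p ≡ 3 (mod 4) appears to even power.
All primes ≡ 3 (mod 4) appear to even power.
Search a = 0, 1, 2, … for 3034 - a² a perfect square: first hit at a = 3: 3034 - 9 = 3025 = 55².
3034 = 3² + 55² = 9 + 3025 ✓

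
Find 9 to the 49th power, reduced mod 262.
169

Repeated squaring. Binary of 49 = 110001.
9^1 ≡ 9 (mod 262); 9^2 ≡ 81 (mod 262); 9^4 ≡ 11 (mod 262); 9^8 ≡ 121 (mod 262); 9^16 ≡ 231 (mod 262); 9^32 ≡ 175 (mod 262)
9^49 = 9^1 × 9^16 × 9^32 ≡ 169 (mod 262)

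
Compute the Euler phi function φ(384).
128

384 = 2^7 × 3
φ(n) = n × ∏(1 - 1/p) for each prime p dividing n
φ(384) = 384 × (1 - 1/2) × (1 - 1/3) = 128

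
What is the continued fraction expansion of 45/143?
[0; 3, 5, 1, 1, 1, 2]

Euclidean algorithm steps:
45 = 0 × 143 + 45
143 = 3 × 45 + 8
45 = 5 × 8 + 5
8 = 1 × 5 + 3
5 = 1 × 3 + 2
3 = 1 × 2 + 1
2 = 2 × 1 + 0
Continued fraction: [0; 3, 5, 1, 1, 1, 2]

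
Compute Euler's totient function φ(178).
88

178 = 2 × 89
φ(n) = n × ∏(1 - 1/p) for each prime p dividing n
φ(178) = 178 × (1 - 1/2) × (1 - 1/89) = 88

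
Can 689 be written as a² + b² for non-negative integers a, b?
8² + 25² (a=8, b=25)

Factorization: 689 = 13 × 53
By Fermat: n is sum of two squares iff every prime p ≡ 3 (mod 4) appears to even power.
All primes ≡ 3 (mod 4) appear to even power.
Search a = 0, 1, 2, … for 689 - a² a perfect square: first hit at a = 8: 689 - 64 = 625 = 25².
689 = 8² + 25² = 64 + 625 ✓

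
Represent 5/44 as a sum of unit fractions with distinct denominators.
1/9 + 1/396

Greedy algorithm:
5/44: ceiling(44/5) = 9, use 1/9
1/396: ceiling(396/1) = 396, use 1/396
Result: 5/44 = 1/9 + 1/396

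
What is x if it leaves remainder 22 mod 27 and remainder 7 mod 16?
103

Using Chinese Remainder Theorem:
M = 27 × 16 = 432
M1 = 16, M2 = 27
y1 = 16^(-1) mod 27 = 22
y2 = 27^(-1) mod 16 = 3
x = (22×16×22 + 7×27×3) mod 432 = 103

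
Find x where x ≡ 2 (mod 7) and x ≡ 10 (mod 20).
30

Using Chinese Remainder Theorem:
M = 7 × 20 = 140
M1 = 20, M2 = 7
y1 = 20^(-1) mod 7 = 6
y2 = 7^(-1) mod 20 = 3
x = (2×20×6 + 10×7×3) mod 140 = 30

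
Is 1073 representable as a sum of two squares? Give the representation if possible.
7² + 32² (a=7, b=32)

Factorization: 1073 = 29 × 37
By Fermat: n is sum of two squares iff every prime p ≡ 3 (mod 4) appears to even power.
All primes ≡ 3 (mod 4) appear to even power.
Search a = 0, 1, 2, … for 1073 - a² a perfect square: first hit at a = 7: 1073 - 49 = 1024 = 32².
1073 = 7² + 32² = 49 + 1024 ✓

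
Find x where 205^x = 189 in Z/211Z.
92

Baby-step giant-step with step n = ⌈√211⌉ = 15.
Baby steps 205^j mod 211 (j:value) for j=0..14: 0:1, 1:205, 2:36, 3:206, 4:30, 5:31, 6:25, 7:61, 8:56, 9:86, 10:117, 11:142, 12:203, 13:48, 14:134.
Giant-step multiplier: 205^(-15) ≡ 205^(210-15) = 205^195 ≡ 153 (mod 211).
Giant steps γ_i = 189·153^i mod 211: γ_0=189, γ_1=10, γ_2=53, γ_3=91, γ_4=208, γ_5=174, γ_6=36 (in table at j=2).
x = i·n + j = 6·15 + 2 = 92.
Check: 205^92 ≡ 189 (mod 211).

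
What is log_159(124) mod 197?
171

Baby-step giant-step with step n = ⌈√197⌉ = 15.
Baby steps 159^j mod 197 (j:value) for j=0..14: 0:1, 1:159, 2:65, 3:91, 4:88, 5:5, 6:7, 7:128, 8:61, 9:46, 10:25, 11:35, 12:49, 13:108, 14:33.
Giant-step multiplier: 159^(-15) ≡ 159^(196-15) = 159^181 ≡ 145 (mod 197).
Giant steps γ_i = 124·145^i mod 197: γ_0=124, γ_1=53, γ_2=2, γ_3=93, γ_4=89, γ_5=100, γ_6=119, γ_7=116, γ_8=75, γ_9=40, γ_10=87, γ_11=7 (in table at j=6).
x = i·n + j = 11·15 + 6 = 171.
Check: 159^171 ≡ 124 (mod 197).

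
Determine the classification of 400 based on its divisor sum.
abundant

Proper divisors of 400: sum = 1 + 2 + 4 + 5 + 8 + 10 + 16 + 20 + 25 + 40 + 50 + 80 + 100 + 200 = 561
Since 561 > 400, 400 is abundant.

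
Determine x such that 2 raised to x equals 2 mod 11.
1

Baby-step giant-step with step n = ⌈√11⌉ = 4.
Baby steps 2^j mod 11 (j:value) for j=0..3: 0:1, 1:2, 2:4, 3:8.
h = 2 is already in the table at j=1, so x = 1.
Check: 2^1 ≡ 2 (mod 11).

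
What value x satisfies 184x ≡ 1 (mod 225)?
214

gcd(184, 225) = 1, so the inverse exists.
Extended Euclidean algorithm on (225, 184):
225 = 1 × 184 + 41  ⟹  41 = (1)·225 + (-1)·184
184 = 4 × 41 + 20  ⟹  20 = (-4)·225 + (5)·184
41 = 2 × 20 + 1  ⟹  1 = (9)·225 + (-11)·184
So (-11)·184 ≡ 1 (mod 225), i.e. 184^(-1) ≡ -11 ≡ 214 (mod 225).
Check: 184 × 214 = 39376 ≡ 1 (mod 225)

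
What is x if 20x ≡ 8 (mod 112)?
x ≡ 6 (mod 28)

gcd(20, 112) = 4, which divides 8, so solutions exist.
Divide through by 4: 5x ≡ 2 (mod 28).
Find 5^(-1) mod 28 by the extended Euclidean algorithm:
28 = 5 × 5 + 3  ⟹  3 = (1)·28 + (-5)·5
5 = 1 × 3 + 2  ⟹  2 = (-1)·28 + (6)·5
3 = 1 × 2 + 1  ⟹  1 = (2)·28 + (-11)·5
So (-11)·5 ≡ 1 (mod 28), i.e. 5^(-1) ≡ -11 ≡ 17 (mod 28).
x ≡ 17 × 2 = 34 ≡ 6 (mod 28).
Check: 20 × 6 = 120 ≡ 8 (mod 112).
x ≡ 6 (mod 28), giving 4 solutions mod 112.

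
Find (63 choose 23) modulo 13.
5

Using Lucas' theorem:
Write n=63 and k=23 in base 13:
n in base 13: [4, 11]
k in base 13: [1, 10]
C(63,23) mod 13 = ∏ C(n_i, k_i) mod 13
Digit binomials (mod 13): C(4,1) = 4; C(11,10) = 11
Product: 4 × 11 = 44 ≡ 5 (mod 13)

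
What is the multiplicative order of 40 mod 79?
39

79 is prime, so ord(40) divides φ(79) = 78.
Divisors of 78: 1, 2, 3, 6, 13, 26, 39, 78.
Repeated squaring: 40^1 ≡ 40, 40^2 ≡ 20, 40^4 ≡ 5, 40^8 ≡ 25, 40^16 ≡ 72, 40^32 ≡ 49, 40^64 ≡ 31 (mod 79).
Test 40^d mod 79 for each divisor d in increasing order:
40^1 ≡ 40
40^2 ≡ 20
40^3 = 40^2·40^1 ≡ 10
40^6 = 40^4·40^2 ≡ 21
40^13 = 40^8·40^4·40^1 ≡ 23
40^26 = 40^16·40^8·40^2 ≡ 55
40^39 = 40^32·40^4·40^2·40^1 ≡ 1  ← first divisor giving 1
The order is 39.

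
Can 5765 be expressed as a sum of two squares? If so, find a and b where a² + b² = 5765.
17² + 74² (a=17, b=74)

Factorization: 5765 = 5 × 1153
By Fermat: n is sum of two squares iff every prime p ≡ 3 (mod 4) appears to even power.
All primes ≡ 3 (mod 4) appear to even power.
Search a = 0, 1, 2, … for 5765 - a² a perfect square: first hit at a = 17: 5765 - 289 = 5476 = 74².
5765 = 17² + 74² = 289 + 5476 ✓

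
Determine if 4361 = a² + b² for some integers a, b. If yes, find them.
35² + 56² (a=35, b=56)

Factorization: 4361 = 7^2 × 89
By Fermat: n is sum of two squares iff every prime p ≡ 3 (mod 4) appears to even power.
All primes ≡ 3 (mod 4) appear to even power.
Search a = 0, 1, 2, … for 4361 - a² a perfect square: first hit at a = 35: 4361 - 1225 = 3136 = 56².
4361 = 35² + 56² = 1225 + 3136 ✓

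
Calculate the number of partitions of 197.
3068829878530

p(n) counts ways to write n as a sum of positive integers (order ignored).
Euler's pentagonal recurrence: p(k) = p(k-1) + p(k-2) - p(k-5) - p(k-7) + p(k-12) + p(k-15) - ... (offsets j(3j∓1)/2, signs ++--, p(0)=1, p(<0)=0).
DP table for k = 0..196: p(0)=1, p(1)=1, p(2)=2, p(3)=3, p(4)=5, p(5)=7, p(6)=11, p(7)=15, p(8)=22, p(9)=30, p(10)=42, p(11)=56, p(12)=77, p(13)=101, p(14)=135, p(15)=176, p(16)=231, p(17)=297, p(18)=385, p(19)=490, p(20)=627, p(21)=792, p(22)=1002, p(23)=1255, p(24)=1575, p(25)=1958, p(26)=2436, p(27)=3010, p(28)=3718, p(29)=4565, p(30)=5604, p(31)=6842, p(32)=8349, p(33)=10143, p(34)=12310, p(35)=14883, p(36)=17977, p(37)=21637, p(38)=26015, p(39)=31185, p(40)=37338, p(41)=44583, p(42)=53174, p(43)=63261, p(44)=75175, p(45)=89134, p(46)=105558, p(47)=124754, p(48)=147273, p(49)=173525, p(50)=204226, p(51)=239943, p(52)=281589, p(53)=329931, p(54)=386155, p(55)=451276, p(56)=526823, p(57)=614154, p(58)=715220, p(59)=831820, p(60)=966467, p(61)=1121505, p(62)=1300156, p(63)=1505499, p(64)=1741630, p(65)=2012558, p(66)=2323520, p(67)=2679689, p(68)=3087735, p(69)=3554345, p(70)=4087968, p(71)=4697205, p(72)=5392783, p(73)=6185689, p(74)=7089500, p(75)=8118264, p(76)=9289091, p(77)=10619863, p(78)=12132164, p(79)=13848650, p(80)=15796476, p(81)=18004327, p(82)=20506255, p(83)=23338469, p(84)=26543660, p(85)=30167357, p(86)=34262962, p(87)=38887673, p(88)=44108109, p(89)=49995925, p(90)=56634173, p(91)=64112359, p(92)=72533807, p(93)=82010177, p(94)=92669720, p(95)=104651419, p(96)=118114304, p(97)=133230930, p(98)=150198136, p(99)=169229875, p(100)=190569292, p(101)=214481126, p(102)=241265379, p(103)=271248950, p(104)=304801365, p(105)=342325709, p(106)=384276336, p(107)=431149389, p(108)=483502844, p(109)=541946240, p(110)=607163746, p(111)=679903203, p(112)=761002156, p(113)=851376628, p(114)=952050665, p(115)=1064144451, p(116)=1188908248, p(117)=1327710076, p(118)=1482074143, p(119)=1653668665, p(120)=1844349560, p(121)=2056148051, p(122)=2291320912, p(123)=2552338241, p(124)=2841940500, p(125)=3163127352, p(126)=3519222692, p(127)=3913864295, p(128)=4351078600, p(129)=4835271870, p(130)=5371315400, p(131)=5964539504, p(132)=6620830889, p(133)=7346629512, p(134)=8149040695, p(135)=9035836076, p(136)=10015581680, p(137)=11097645016, p(138)=12292341831, p(139)=13610949895, p(140)=15065878135, p(141)=16670689208, p(142)=18440293320, p(143)=20390982757, p(144)=22540654445, p(145)=24908858009, p(146)=27517052599, p(147)=30388671978, p(148)=33549419497, p(149)=37027355200, p(150)=40853235313, p(151)=45060624582, p(152)=49686288421, p(153)=54770336324, p(154)=60356673280, p(155)=66493182097, p(156)=73232243759, p(157)=80630964769, p(158)=88751778802, p(159)=97662728555, p(160)=107438159466, p(161)=118159068427, p(162)=129913904637, p(163)=142798995930, p(164)=156919475295, p(165)=172389800255, p(166)=189334822579, p(167)=207890420102, p(168)=228204732751, p(169)=250438925115, p(170)=274768617130, p(171)=301384802048, p(172)=330495499613, p(173)=362326859895, p(174)=397125074750, p(175)=435157697830, p(176)=476715857290, p(177)=522115831195, p(178)=571701605655, p(179)=625846753120, p(180)=684957390936, p(181)=749474411781, p(182)=819876908323, p(183)=896684817527, p(184)=980462880430, p(185)=1071823774337, p(186)=1171432692373, p(187)=1280011042268, p(188)=1398341745571, p(189)=1527273599625, p(190)=1667727404093, p(191)=1820701100652, p(192)=1987276856363, p(193)=2168627105469, p(194)=2366022741845, p(195)=2580840212973, p(196)=2814570987591.
Final step: p(197) = p(196) + p(195) - p(192) - p(190) + p(185) + p(182) - p(175) - p(171) + p(162) + p(157) - p(146) - p(140) + p(127) + p(120) - p(105) - p(97) + p(80) + p(71) - p(52) - p(42) + p(21) + p(10)
= 2814570987591 + 2580840212973 - 1987276856363 - 1667727404093 + 1071823774337 + 819876908323 - 435157697830 - 301384802048 + 129913904637 + 80630964769 - 27517052599 - 15065878135 + 3913864295 + 1844349560 - 342325709 - 133230930 + 15796476 + 4697205 - 281589 - 53174 + 792 + 42
= 3068829878530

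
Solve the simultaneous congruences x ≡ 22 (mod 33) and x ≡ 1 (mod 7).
22

Using Chinese Remainder Theorem:
M = 33 × 7 = 231
M1 = 7, M2 = 33
y1 = 7^(-1) mod 33 = 19
y2 = 33^(-1) mod 7 = 3
x = (22×7×19 + 1×33×3) mod 231 = 22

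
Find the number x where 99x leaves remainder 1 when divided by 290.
249

gcd(99, 290) = 1, so the inverse exists.
Extended Euclidean algorithm on (290, 99):
290 = 2 × 99 + 92  ⟹  92 = (1)·290 + (-2)·99
99 = 1 × 92 + 7  ⟹  7 = (-1)·290 + (3)·99
92 = 13 × 7 + 1  ⟹  1 = (14)·290 + (-41)·99
So (-41)·99 ≡ 1 (mod 290), i.e. 99^(-1) ≡ -41 ≡ 249 (mod 290).
Check: 99 × 249 = 24651 ≡ 1 (mod 290)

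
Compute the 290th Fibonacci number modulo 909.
46

Matrix identity: Q^n = [[F_(n+1), F_n], [F_n, F_(n-1)]] with Q = [[1,1],[1,0]].
n = 290 = 100100010₂. Square-and-multiply, entries mod 909:
Q^1 = [[1,1],[1,0]]
Q^2 = (Q^1)² = [[2,1],[1,1]]
Q^4 = (Q^2)² = [[5,3],[3,2]]
Q^9 = (Q^4)²·Q = [[55,34],[34,21]]
Q^18 = (Q^9)² = [[545,766],[766,688]]
Q^36 = (Q^18)² = [[233,27],[27,206]]
Q^72 = (Q^36)² = [[478,36],[36,442]]
Q^145 = (Q^72)²·Q = [[199,712],[712,396]]
Q^290 = (Q^145)² = [[236,46],[46,190]]
F_290 mod 909 = Q^290[0][1] = 46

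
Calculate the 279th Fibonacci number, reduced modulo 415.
126

Matrix identity: Q^n = [[F_(n+1), F_n], [F_n, F_(n-1)]] with Q = [[1,1],[1,0]].
n = 279 = 100010111₂. Square-and-multiply, entries mod 415:
Q^1 = [[1,1],[1,0]]
Q^2 = (Q^1)² = [[2,1],[1,1]]
Q^4 = (Q^2)² = [[5,3],[3,2]]
Q^8 = (Q^4)² = [[34,21],[21,13]]
Q^17 = (Q^8)²·Q = [[94,352],[352,157]]
Q^34 = (Q^17)² = [[355,372],[372,398]]
Q^69 = (Q^34)²·Q = [[45,54],[54,406]]
Q^139 = (Q^69)²·Q = [[245,376],[376,284]]
Q^279 = (Q^139)²·Q = [[245,126],[126,119]]
F_279 mod 415 = Q^279[0][1] = 126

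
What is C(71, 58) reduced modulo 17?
0

Using Lucas' theorem:
Write n=71 and k=58 in base 17:
n in base 17: [4, 3]
k in base 17: [3, 7]
C(71,58) mod 17 = ∏ C(n_i, k_i) mod 17
Digit binomials (mod 17): C(4,3) = 4; C(3,7) = 0 (k_i > n_i)
Product: 4 × 0 = 0 ≡ 0 (mod 17)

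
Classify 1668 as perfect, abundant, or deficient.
abundant

Proper divisors of 1668: sum = 1 + 2 + 3 + 4 + 6 + 12 + 139 + 278 + 417 + 556 + 834 = 2252
Since 2252 > 1668, 1668 is abundant.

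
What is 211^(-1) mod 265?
211

gcd(211, 265) = 1, so the inverse exists.
Extended Euclidean algorithm on (265, 211):
265 = 1 × 211 + 54  ⟹  54 = (1)·265 + (-1)·211
211 = 3 × 54 + 49  ⟹  49 = (-3)·265 + (4)·211
54 = 1 × 49 + 5  ⟹  5 = (4)·265 + (-5)·211
49 = 9 × 5 + 4  ⟹  4 = (-39)·265 + (49)·211
5 = 1 × 4 + 1  ⟹  1 = (43)·265 + (-54)·211
So (-54)·211 ≡ 1 (mod 265), i.e. 211^(-1) ≡ -54 ≡ 211 (mod 265).
Check: 211 × 211 = 44521 ≡ 1 (mod 265)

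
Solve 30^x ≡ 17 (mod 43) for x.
34

Baby-step giant-step with step n = ⌈√43⌉ = 7.
Baby steps 30^j mod 43 (j:value) for j=0..6: 0:1, 1:30, 2:40, 3:39, 4:9, 5:12, 6:16.
Giant-step multiplier: 30^(-7) ≡ 30^(42-7) = 30^35 ≡ 37 (mod 43).
Giant steps γ_i = 17·37^i mod 43: γ_0=17, γ_1=27, γ_2=10, γ_3=26, γ_4=16 (in table at j=6).
x = i·n + j = 4·7 + 6 = 34.
Check: 30^34 ≡ 17 (mod 43).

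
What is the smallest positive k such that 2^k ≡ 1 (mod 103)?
51

103 is prime, so ord(2) divides φ(103) = 102.
Divisors of 102: 1, 2, 3, 6, 17, 34, 51, 102.
Repeated squaring: 2^1 ≡ 2, 2^2 ≡ 4, 2^4 ≡ 16, 2^8 ≡ 50, 2^16 ≡ 28, 2^32 ≡ 63, 2^64 ≡ 55 (mod 103).
Test 2^d mod 103 for each divisor d in increasing order:
2^1 ≡ 2
2^2 ≡ 4
2^3 = 2^2·2^1 ≡ 8
2^6 = 2^4·2^2 ≡ 64
2^17 = 2^16·2^1 ≡ 56
2^34 = 2^32·2^2 ≡ 46
2^51 = 2^32·2^16·2^2·2^1 ≡ 1  ← first divisor giving 1
The order is 51.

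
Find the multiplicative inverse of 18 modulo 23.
9

gcd(18, 23) = 1, so the inverse exists.
Extended Euclidean algorithm on (23, 18):
23 = 1 × 18 + 5  ⟹  5 = (1)·23 + (-1)·18
18 = 3 × 5 + 3  ⟹  3 = (-3)·23 + (4)·18
5 = 1 × 3 + 2  ⟹  2 = (4)·23 + (-5)·18
3 = 1 × 2 + 1  ⟹  1 = (-7)·23 + (9)·18
So (9)·18 ≡ 1 (mod 23), i.e. 18^(-1) ≡ 9 (mod 23).
Check: 18 × 9 = 162 ≡ 1 (mod 23)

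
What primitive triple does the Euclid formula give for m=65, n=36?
(2929, 4680, 5521)

Euclid's formula: a = m² - n², b = 2mn, c = m² + n²
m = 65, n = 36
a = 65² - 36² = 4225 - 1296 = 2929
b = 2 × 65 × 36 = 4680
c = 65² + 36² = 4225 + 1296 = 5521
Verification: 2929² + 4680² = 8579041 + 21902400 = 30481441 = 5521² ✓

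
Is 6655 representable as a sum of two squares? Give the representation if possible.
Not possible

Factorization: 6655 = 5 × 11^3
By Fermat: n is sum of two squares iff every prime p ≡ 3 (mod 4) appears to even power.
Prime(s) ≡ 3 (mod 4) with odd exponent: [(11, 3)]
Therefore 6655 cannot be expressed as a² + b².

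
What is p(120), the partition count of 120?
1844349560

p(n) counts ways to write n as a sum of positive integers (order ignored).
Euler's pentagonal recurrence: p(k) = p(k-1) + p(k-2) - p(k-5) - p(k-7) + p(k-12) + p(k-15) - ... (offsets j(3j∓1)/2, signs ++--, p(0)=1, p(<0)=0).
DP table for k = 0..119: p(0)=1, p(1)=1, p(2)=2, p(3)=3, p(4)=5, p(5)=7, p(6)=11, p(7)=15, p(8)=22, p(9)=30, p(10)=42, p(11)=56, p(12)=77, p(13)=101, p(14)=135, p(15)=176, p(16)=231, p(17)=297, p(18)=385, p(19)=490, p(20)=627, p(21)=792, p(22)=1002, p(23)=1255, p(24)=1575, p(25)=1958, p(26)=2436, p(27)=3010, p(28)=3718, p(29)=4565, p(30)=5604, p(31)=6842, p(32)=8349, p(33)=10143, p(34)=12310, p(35)=14883, p(36)=17977, p(37)=21637, p(38)=26015, p(39)=31185, p(40)=37338, p(41)=44583, p(42)=53174, p(43)=63261, p(44)=75175, p(45)=89134, p(46)=105558, p(47)=124754, p(48)=147273, p(49)=173525, p(50)=204226, p(51)=239943, p(52)=281589, p(53)=329931, p(54)=386155, p(55)=451276, p(56)=526823, p(57)=614154, p(58)=715220, p(59)=831820, p(60)=966467, p(61)=1121505, p(62)=1300156, p(63)=1505499, p(64)=1741630, p(65)=2012558, p(66)=2323520, p(67)=2679689, p(68)=3087735, p(69)=3554345, p(70)=4087968, p(71)=4697205, p(72)=5392783, p(73)=6185689, p(74)=7089500, p(75)=8118264, p(76)=9289091, p(77)=10619863, p(78)=12132164, p(79)=13848650, p(80)=15796476, p(81)=18004327, p(82)=20506255, p(83)=23338469, p(84)=26543660, p(85)=30167357, p(86)=34262962, p(87)=38887673, p(88)=44108109, p(89)=49995925, p(90)=56634173, p(91)=64112359, p(92)=72533807, p(93)=82010177, p(94)=92669720, p(95)=104651419, p(96)=118114304, p(97)=133230930, p(98)=150198136, p(99)=169229875, p(100)=190569292, p(101)=214481126, p(102)=241265379, p(103)=271248950, p(104)=304801365, p(105)=342325709, p(106)=384276336, p(107)=431149389, p(108)=483502844, p(109)=541946240, p(110)=607163746, p(111)=679903203, p(112)=761002156, p(113)=851376628, p(114)=952050665, p(115)=1064144451, p(116)=1188908248, p(117)=1327710076, p(118)=1482074143, p(119)=1653668665.
Final step: p(120) = p(119) + p(118) - p(115) - p(113) + p(108) + p(105) - p(98) - p(94) + p(85) + p(80) - p(69) - p(63) + p(50) + p(43) - p(28) - p(20) + p(3)
= 1653668665 + 1482074143 - 1064144451 - 851376628 + 483502844 + 342325709 - 150198136 - 92669720 + 30167357 + 15796476 - 3554345 - 1505499 + 204226 + 63261 - 3718 - 627 + 3
= 1844349560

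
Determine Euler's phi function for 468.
144

468 = 2^2 × 3^2 × 13
φ(n) = n × ∏(1 - 1/p) for each prime p dividing n
φ(468) = 468 × (1 - 1/2) × (1 - 1/3) × (1 - 1/13) = 144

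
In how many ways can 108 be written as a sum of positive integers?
483502844

p(n) counts ways to write n as a sum of positive integers (order ignored).
Euler's pentagonal recurrence: p(k) = p(k-1) + p(k-2) - p(k-5) - p(k-7) + p(k-12) + p(k-15) - ... (offsets j(3j∓1)/2, signs ++--, p(0)=1, p(<0)=0).
DP table for k = 0..107: p(0)=1, p(1)=1, p(2)=2, p(3)=3, p(4)=5, p(5)=7, p(6)=11, p(7)=15, p(8)=22, p(9)=30, p(10)=42, p(11)=56, p(12)=77, p(13)=101, p(14)=135, p(15)=176, p(16)=231, p(17)=297, p(18)=385, p(19)=490, p(20)=627, p(21)=792, p(22)=1002, p(23)=1255, p(24)=1575, p(25)=1958, p(26)=2436, p(27)=3010, p(28)=3718, p(29)=4565, p(30)=5604, p(31)=6842, p(32)=8349, p(33)=10143, p(34)=12310, p(35)=14883, p(36)=17977, p(37)=21637, p(38)=26015, p(39)=31185, p(40)=37338, p(41)=44583, p(42)=53174, p(43)=63261, p(44)=75175, p(45)=89134, p(46)=105558, p(47)=124754, p(48)=147273, p(49)=173525, p(50)=204226, p(51)=239943, p(52)=281589, p(53)=329931, p(54)=386155, p(55)=451276, p(56)=526823, p(57)=614154, p(58)=715220, p(59)=831820, p(60)=966467, p(61)=1121505, p(62)=1300156, p(63)=1505499, p(64)=1741630, p(65)=2012558, p(66)=2323520, p(67)=2679689, p(68)=3087735, p(69)=3554345, p(70)=4087968, p(71)=4697205, p(72)=5392783, p(73)=6185689, p(74)=7089500, p(75)=8118264, p(76)=9289091, p(77)=10619863, p(78)=12132164, p(79)=13848650, p(80)=15796476, p(81)=18004327, p(82)=20506255, p(83)=23338469, p(84)=26543660, p(85)=30167357, p(86)=34262962, p(87)=38887673, p(88)=44108109, p(89)=49995925, p(90)=56634173, p(91)=64112359, p(92)=72533807, p(93)=82010177, p(94)=92669720, p(95)=104651419, p(96)=118114304, p(97)=133230930, p(98)=150198136, p(99)=169229875, p(100)=190569292, p(101)=214481126, p(102)=241265379, p(103)=271248950, p(104)=304801365, p(105)=342325709, p(106)=384276336, p(107)=431149389.
Final step: p(108) = p(107) + p(106) - p(103) - p(101) + p(96) + p(93) - p(86) - p(82) + p(73) + p(68) - p(57) - p(51) + p(38) + p(31) - p(16) - p(8)
= 431149389 + 384276336 - 271248950 - 214481126 + 118114304 + 82010177 - 34262962 - 20506255 + 6185689 + 3087735 - 614154 - 239943 + 26015 + 6842 - 231 - 22
= 483502844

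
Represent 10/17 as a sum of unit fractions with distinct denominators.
1/2 + 1/12 + 1/204

Greedy algorithm:
10/17: ceiling(17/10) = 2, use 1/2
3/34: ceiling(34/3) = 12, use 1/12
1/204: ceiling(204/1) = 204, use 1/204
Result: 10/17 = 1/2 + 1/12 + 1/204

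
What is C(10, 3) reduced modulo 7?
1

Using Lucas' theorem:
Write n=10 and k=3 in base 7:
n in base 7: [1, 3]
k in base 7: [0, 3]
C(10,3) mod 7 = ∏ C(n_i, k_i) mod 7
Digit binomials (mod 7): C(1,0) = 1; C(3,3) = 1
Product: 1 × 1 = 1 ≡ 1 (mod 7)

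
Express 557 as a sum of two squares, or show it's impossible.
14² + 19² (a=14, b=19)

Factorization: 557 = 557
By Fermat: n is sum of two squares iff every prime p ≡ 3 (mod 4) appears to even power.
All primes ≡ 3 (mod 4) appear to even power.
Search a = 0, 1, 2, … for 557 - a² a perfect square: first hit at a = 14: 557 - 196 = 361 = 19².
557 = 14² + 19² = 196 + 361 ✓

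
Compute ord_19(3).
18

19 is prime, so ord(3) divides φ(19) = 18.
Divisors of 18: 1, 2, 3, 6, 9, 18.
Repeated squaring: 3^1 ≡ 3, 3^2 ≡ 9, 3^4 ≡ 5, 3^8 ≡ 6, 3^16 ≡ 17 (mod 19).
Test 3^d mod 19 for each divisor d in increasing order:
3^1 ≡ 3
3^2 ≡ 9
3^3 = 3^2·3^1 ≡ 8
3^6 = 3^4·3^2 ≡ 7
3^9 = 3^8·3^1 ≡ 18
3^18 = 3^16·3^2 ≡ 1  ← first divisor giving 1
The order is 18.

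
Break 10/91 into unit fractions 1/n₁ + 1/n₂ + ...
1/10 + 1/102 + 1/11603 + 1/269247615

Greedy algorithm:
10/91: ceiling(91/10) = 10, use 1/10
9/910: ceiling(910/9) = 102, use 1/102
2/23205: ceiling(23205/2) = 11603, use 1/11603
1/269247615: ceiling(269247615/1) = 269247615, use 1/269247615
Result: 10/91 = 1/10 + 1/102 + 1/11603 + 1/269247615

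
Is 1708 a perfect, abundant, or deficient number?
abundant

Proper divisors of 1708: sum = 1 + 2 + 4 + 7 + 14 + 28 + 61 + 122 + 244 + 427 + 854 = 1764
Since 1764 > 1708, 1708 is abundant.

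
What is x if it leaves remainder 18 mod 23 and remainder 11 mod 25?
386

Using Chinese Remainder Theorem:
M = 23 × 25 = 575
M1 = 25, M2 = 23
y1 = 25^(-1) mod 23 = 12
y2 = 23^(-1) mod 25 = 12
x = (18×25×12 + 11×23×12) mod 575 = 386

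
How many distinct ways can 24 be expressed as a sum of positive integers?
1575

p(n) counts ways to write n as a sum of positive integers (order ignored).
Euler's pentagonal recurrence: p(k) = p(k-1) + p(k-2) - p(k-5) - p(k-7) + p(k-12) + p(k-15) - ... (offsets j(3j∓1)/2, signs ++--, p(0)=1, p(<0)=0).
DP table for k = 0..23: p(0)=1, p(1)=1, p(2)=2, p(3)=3, p(4)=5, p(5)=7, p(6)=11, p(7)=15, p(8)=22, p(9)=30, p(10)=42, p(11)=56, p(12)=77, p(13)=101, p(14)=135, p(15)=176, p(16)=231, p(17)=297, p(18)=385, p(19)=490, p(20)=627, p(21)=792, p(22)=1002, p(23)=1255.
Final step: p(24) = p(23) + p(22) - p(19) - p(17) + p(12) + p(9) - p(2)
= 1255 + 1002 - 490 - 297 + 77 + 30 - 2
= 1575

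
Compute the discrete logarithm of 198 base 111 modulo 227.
159

Baby-step giant-step with step n = ⌈√227⌉ = 16.
Baby steps 111^j mod 227 (j:value) for j=0..15: 0:1, 1:111, 2:63, 3:183, 4:110, 5:179, 6:120, 7:154, 8:69, 9:168, 10:34, 11:142, 12:99, 13:93, 14:108, 15:184.
Giant-step multiplier: 111^(-16) ≡ 111^(226-16) = 111^210 ≡ 189 (mod 227).
Giant steps γ_i = 198·189^i mod 227: γ_0=198, γ_1=194, γ_2=119, γ_3=18, γ_4=224, γ_5=114, γ_6=208, γ_7=41, γ_8=31, γ_9=184 (in table at j=15).
x = i·n + j = 9·16 + 15 = 159.
Check: 111^159 ≡ 198 (mod 227).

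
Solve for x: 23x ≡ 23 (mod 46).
x ≡ 1 (mod 2)

gcd(23, 46) = 23, which divides 23, so solutions exist.
Divide through by 23: x ≡ 1 (mod 2).
The coefficient of x is now 1, so x ≡ 1 (mod 2).
Check: 23 × 1 = 23 ≡ 23 (mod 46).
x ≡ 1 (mod 2), giving 23 solutions mod 46.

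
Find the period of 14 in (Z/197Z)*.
4

197 is prime, so ord(14) divides φ(197) = 196.
Divisors of 196: 1, 2, 4, 7, 14, 28, 49, 98, 196.
Repeated squaring: 14^1 ≡ 14, 14^2 ≡ 196, 14^4 ≡ 1, 14^8 ≡ 1, 14^16 ≡ 1, 14^32 ≡ 1, 14^64 ≡ 1, 14^128 ≡ 1 (mod 197).
Test 14^d mod 197 for each divisor d in increasing order:
14^1 ≡ 14
14^2 ≡ 196
14^4 ≡ 1  ← first divisor giving 1
The order is 4.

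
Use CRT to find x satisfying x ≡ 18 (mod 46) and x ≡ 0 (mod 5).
110

Using Chinese Remainder Theorem:
M = 46 × 5 = 230
M1 = 5, M2 = 46
y1 = 5^(-1) mod 46 = 37
y2 = 46^(-1) mod 5 = 1
x = (18×5×37 + 0×46×1) mod 230 = 110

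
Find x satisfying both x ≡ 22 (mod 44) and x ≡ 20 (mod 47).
1430

Using Chinese Remainder Theorem:
M = 44 × 47 = 2068
M1 = 47, M2 = 44
y1 = 47^(-1) mod 44 = 15
y2 = 44^(-1) mod 47 = 31
x = (22×47×15 + 20×44×31) mod 2068 = 1430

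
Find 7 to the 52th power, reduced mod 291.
121

Repeated squaring. Binary of 52 = 110100.
7^1 ≡ 7 (mod 291); 7^2 ≡ 49 (mod 291); 7^4 ≡ 73 (mod 291); 7^8 ≡ 91 (mod 291); 7^16 ≡ 133 (mod 291); 7^32 ≡ 229 (mod 291)
7^52 = 7^4 × 7^16 × 7^32 ≡ 121 (mod 291)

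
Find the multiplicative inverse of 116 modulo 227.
182

gcd(116, 227) = 1, so the inverse exists.
Extended Euclidean algorithm on (227, 116):
227 = 1 × 116 + 111  ⟹  111 = (1)·227 + (-1)·116
116 = 1 × 111 + 5  ⟹  5 = (-1)·227 + (2)·116
111 = 22 × 5 + 1  ⟹  1 = (23)·227 + (-45)·116
So (-45)·116 ≡ 1 (mod 227), i.e. 116^(-1) ≡ -45 ≡ 182 (mod 227).
Check: 116 × 182 = 21112 ≡ 1 (mod 227)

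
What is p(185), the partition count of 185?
1071823774337

p(n) counts ways to write n as a sum of positive integers (order ignored).
Euler's pentagonal recurrence: p(k) = p(k-1) + p(k-2) - p(k-5) - p(k-7) + p(k-12) + p(k-15) - ... (offsets j(3j∓1)/2, signs ++--, p(0)=1, p(<0)=0).
DP table for k = 0..184: p(0)=1, p(1)=1, p(2)=2, p(3)=3, p(4)=5, p(5)=7, p(6)=11, p(7)=15, p(8)=22, p(9)=30, p(10)=42, p(11)=56, p(12)=77, p(13)=101, p(14)=135, p(15)=176, p(16)=231, p(17)=297, p(18)=385, p(19)=490, p(20)=627, p(21)=792, p(22)=1002, p(23)=1255, p(24)=1575, p(25)=1958, p(26)=2436, p(27)=3010, p(28)=3718, p(29)=4565, p(30)=5604, p(31)=6842, p(32)=8349, p(33)=10143, p(34)=12310, p(35)=14883, p(36)=17977, p(37)=21637, p(38)=26015, p(39)=31185, p(40)=37338, p(41)=44583, p(42)=53174, p(43)=63261, p(44)=75175, p(45)=89134, p(46)=105558, p(47)=124754, p(48)=147273, p(49)=173525, p(50)=204226, p(51)=239943, p(52)=281589, p(53)=329931, p(54)=386155, p(55)=451276, p(56)=526823, p(57)=614154, p(58)=715220, p(59)=831820, p(60)=966467, p(61)=1121505, p(62)=1300156, p(63)=1505499, p(64)=1741630, p(65)=2012558, p(66)=2323520, p(67)=2679689, p(68)=3087735, p(69)=3554345, p(70)=4087968, p(71)=4697205, p(72)=5392783, p(73)=6185689, p(74)=7089500, p(75)=8118264, p(76)=9289091, p(77)=10619863, p(78)=12132164, p(79)=13848650, p(80)=15796476, p(81)=18004327, p(82)=20506255, p(83)=23338469, p(84)=26543660, p(85)=30167357, p(86)=34262962, p(87)=38887673, p(88)=44108109, p(89)=49995925, p(90)=56634173, p(91)=64112359, p(92)=72533807, p(93)=82010177, p(94)=92669720, p(95)=104651419, p(96)=118114304, p(97)=133230930, p(98)=150198136, p(99)=169229875, p(100)=190569292, p(101)=214481126, p(102)=241265379, p(103)=271248950, p(104)=304801365, p(105)=342325709, p(106)=384276336, p(107)=431149389, p(108)=483502844, p(109)=541946240, p(110)=607163746, p(111)=679903203, p(112)=761002156, p(113)=851376628, p(114)=952050665, p(115)=1064144451, p(116)=1188908248, p(117)=1327710076, p(118)=1482074143, p(119)=1653668665, p(120)=1844349560, p(121)=2056148051, p(122)=2291320912, p(123)=2552338241, p(124)=2841940500, p(125)=3163127352, p(126)=3519222692, p(127)=3913864295, p(128)=4351078600, p(129)=4835271870, p(130)=5371315400, p(131)=5964539504, p(132)=6620830889, p(133)=7346629512, p(134)=8149040695, p(135)=9035836076, p(136)=10015581680, p(137)=11097645016, p(138)=12292341831, p(139)=13610949895, p(140)=15065878135, p(141)=16670689208, p(142)=18440293320, p(143)=20390982757, p(144)=22540654445, p(145)=24908858009, p(146)=27517052599, p(147)=30388671978, p(148)=33549419497, p(149)=37027355200, p(150)=40853235313, p(151)=45060624582, p(152)=49686288421, p(153)=54770336324, p(154)=60356673280, p(155)=66493182097, p(156)=73232243759, p(157)=80630964769, p(158)=88751778802, p(159)=97662728555, p(160)=107438159466, p(161)=118159068427, p(162)=129913904637, p(163)=142798995930, p(164)=156919475295, p(165)=172389800255, p(166)=189334822579, p(167)=207890420102, p(168)=228204732751, p(169)=250438925115, p(170)=274768617130, p(171)=301384802048, p(172)=330495499613, p(173)=362326859895, p(174)=397125074750, p(175)=435157697830, p(176)=476715857290, p(177)=522115831195, p(178)=571701605655, p(179)=625846753120, p(180)=684957390936, p(181)=749474411781, p(182)=819876908323, p(183)=896684817527, p(184)=980462880430.
Final step: p(185) = p(184) + p(183) - p(180) - p(178) + p(173) + p(170) - p(163) - p(159) + p(150) + p(145) - p(134) - p(128) + p(115) + p(108) - p(93) - p(85) + p(68) + p(59) - p(40) - p(30) + p(9)
= 980462880430 + 896684817527 - 684957390936 - 571701605655 + 362326859895 + 274768617130 - 142798995930 - 97662728555 + 40853235313 + 24908858009 - 8149040695 - 4351078600 + 1064144451 + 483502844 - 82010177 - 30167357 + 3087735 + 831820 - 37338 - 5604 + 30
= 1071823774337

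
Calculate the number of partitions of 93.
82010177

p(n) counts ways to write n as a sum of positive integers (order ignored).
Euler's pentagonal recurrence: p(k) = p(k-1) + p(k-2) - p(k-5) - p(k-7) + p(k-12) + p(k-15) - ... (offsets j(3j∓1)/2, signs ++--, p(0)=1, p(<0)=0).
DP table for k = 0..92: p(0)=1, p(1)=1, p(2)=2, p(3)=3, p(4)=5, p(5)=7, p(6)=11, p(7)=15, p(8)=22, p(9)=30, p(10)=42, p(11)=56, p(12)=77, p(13)=101, p(14)=135, p(15)=176, p(16)=231, p(17)=297, p(18)=385, p(19)=490, p(20)=627, p(21)=792, p(22)=1002, p(23)=1255, p(24)=1575, p(25)=1958, p(26)=2436, p(27)=3010, p(28)=3718, p(29)=4565, p(30)=5604, p(31)=6842, p(32)=8349, p(33)=10143, p(34)=12310, p(35)=14883, p(36)=17977, p(37)=21637, p(38)=26015, p(39)=31185, p(40)=37338, p(41)=44583, p(42)=53174, p(43)=63261, p(44)=75175, p(45)=89134, p(46)=105558, p(47)=124754, p(48)=147273, p(49)=173525, p(50)=204226, p(51)=239943, p(52)=281589, p(53)=329931, p(54)=386155, p(55)=451276, p(56)=526823, p(57)=614154, p(58)=715220, p(59)=831820, p(60)=966467, p(61)=1121505, p(62)=1300156, p(63)=1505499, p(64)=1741630, p(65)=2012558, p(66)=2323520, p(67)=2679689, p(68)=3087735, p(69)=3554345, p(70)=4087968, p(71)=4697205, p(72)=5392783, p(73)=6185689, p(74)=7089500, p(75)=8118264, p(76)=9289091, p(77)=10619863, p(78)=12132164, p(79)=13848650, p(80)=15796476, p(81)=18004327, p(82)=20506255, p(83)=23338469, p(84)=26543660, p(85)=30167357, p(86)=34262962, p(87)=38887673, p(88)=44108109, p(89)=49995925, p(90)=56634173, p(91)=64112359, p(92)=72533807.
Final step: p(93) = p(92) + p(91) - p(88) - p(86) + p(81) + p(78) - p(71) - p(67) + p(58) + p(53) - p(42) - p(36) + p(23) + p(16) - p(1)
= 72533807 + 64112359 - 44108109 - 34262962 + 18004327 + 12132164 - 4697205 - 2679689 + 715220 + 329931 - 53174 - 17977 + 1255 + 231 - 1
= 82010177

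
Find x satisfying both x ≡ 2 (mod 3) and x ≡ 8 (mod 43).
8

Using Chinese Remainder Theorem:
M = 3 × 43 = 129
M1 = 43, M2 = 3
y1 = 43^(-1) mod 3 = 1
y2 = 3^(-1) mod 43 = 29
x = (2×43×1 + 8×3×29) mod 129 = 8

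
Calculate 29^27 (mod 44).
17

Repeated squaring. Binary of 27 = 11011.
29^1 ≡ 29 (mod 44); 29^2 ≡ 5 (mod 44); 29^4 ≡ 25 (mod 44); 29^8 ≡ 9 (mod 44); 29^16 ≡ 37 (mod 44)
29^27 = 29^1 × 29^2 × 29^8 × 29^16 ≡ 17 (mod 44)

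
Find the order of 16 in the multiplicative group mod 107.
53

107 is prime, so ord(16) divides φ(107) = 106.
Divisors of 106: 1, 2, 53, 106.
Repeated squaring: 16^1 ≡ 16, 16^2 ≡ 42, 16^4 ≡ 52, 16^8 ≡ 29, 16^16 ≡ 92, 16^32 ≡ 11, 16^64 ≡ 14 (mod 107).
Test 16^d mod 107 for each divisor d in increasing order:
16^1 ≡ 16
16^2 ≡ 42
16^53 = 16^32·16^16·16^4·16^1 ≡ 1  ← first divisor giving 1
The order is 53.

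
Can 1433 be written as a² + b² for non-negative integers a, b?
8² + 37² (a=8, b=37)

Factorization: 1433 = 1433
By Fermat: n is sum of two squares iff every prime p ≡ 3 (mod 4) appears to even power.
All primes ≡ 3 (mod 4) appear to even power.
Search a = 0, 1, 2, … for 1433 - a² a perfect square: first hit at a = 8: 1433 - 64 = 1369 = 37².
1433 = 8² + 37² = 64 + 1369 ✓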